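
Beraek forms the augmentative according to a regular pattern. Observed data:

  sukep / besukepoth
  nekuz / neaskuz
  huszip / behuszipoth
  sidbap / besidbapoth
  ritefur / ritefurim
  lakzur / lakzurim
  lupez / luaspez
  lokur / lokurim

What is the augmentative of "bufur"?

bufurim

sukep and lupez both have last vowel 'e' yet inflect differently (besukepoth, luaspez), so the last vowel is not what conditions the rule; the final letter is.
"bufur" ends in -r. The stems ending in -r (lakzur → lakzurim, lokur → lokurim, ritefur → ritefurim) add -im.
The other patterns: stems ending in -p add be- … -oth around the stem; stems ending in -z insert -as- after the first vowel.
So bufur → bufurim.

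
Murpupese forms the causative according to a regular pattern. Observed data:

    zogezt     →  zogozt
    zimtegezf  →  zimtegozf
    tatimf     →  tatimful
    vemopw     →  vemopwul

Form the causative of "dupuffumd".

zimtegezf and tatimf both end in -f yet inflect differently (zimtegozf, tatimful), so the final letter is not what conditions the rule; the second-to-last letter is.
"dupuffumd" has second-to-last letter 'm'. The one such stem in the data (tatimf → tatimful) adds -ul, so the same rule applies.
The other pattern: stems whose second-to-last letter is 'z' change the last vowel to 'o'.
So dupuffumd → dupuffumdul.

dupuffumdul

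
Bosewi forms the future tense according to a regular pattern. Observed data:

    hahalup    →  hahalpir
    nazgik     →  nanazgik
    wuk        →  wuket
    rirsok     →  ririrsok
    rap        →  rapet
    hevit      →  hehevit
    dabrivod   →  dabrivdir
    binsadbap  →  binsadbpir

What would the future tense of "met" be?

wuk and nazgik both end in -k yet inflect differently (wuket, nanazgik), so the final letter is not what conditions the rule; the number of vowels is.
"met" has 1 vowel. The stems with 1 vowel (rap → rapet, wuk → wuket) add -et.
So met → metet.

metet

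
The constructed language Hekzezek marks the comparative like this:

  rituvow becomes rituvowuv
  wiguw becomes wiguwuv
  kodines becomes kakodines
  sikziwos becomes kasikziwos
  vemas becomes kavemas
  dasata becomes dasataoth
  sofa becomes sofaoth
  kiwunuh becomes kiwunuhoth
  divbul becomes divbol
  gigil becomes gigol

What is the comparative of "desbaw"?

"desbaw" ends in -w. The stems ending in -w (rituvow → rituvowuv, wiguw → wiguwuv) add -uv.
So desbaw → desbawuv.

desbawuv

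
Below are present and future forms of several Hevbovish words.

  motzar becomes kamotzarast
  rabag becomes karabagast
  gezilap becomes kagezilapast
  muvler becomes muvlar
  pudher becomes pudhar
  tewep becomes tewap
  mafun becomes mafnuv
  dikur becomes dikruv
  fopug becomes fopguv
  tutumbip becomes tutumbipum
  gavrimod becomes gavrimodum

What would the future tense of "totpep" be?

totpap

motzar and muvler both end in -r yet inflect differently (kamotzarast, muvlar), so the final letter is not what conditions the rule; the last vowel is.
"totpep" has last vowel 'e'. The stems whose last vowel is 'e' (muvler → muvlar, pudher → pudhar, tewep → tewap) change the last vowel to 'a'.
So totpep → totpap.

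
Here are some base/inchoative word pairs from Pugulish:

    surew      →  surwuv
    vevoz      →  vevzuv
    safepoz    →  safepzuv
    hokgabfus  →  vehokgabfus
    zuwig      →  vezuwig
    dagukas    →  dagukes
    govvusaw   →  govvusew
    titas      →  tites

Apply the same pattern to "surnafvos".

surnafvsuv

"surnafvos" has last vowel 'o'. The stems whose last vowel is 'o' (vevoz → vevzuv, safepoz → safepzuv) delete the last vowel and add -uv.
The other patterns: stems whose last vowel is 'a' change the last vowel to 'e'; stems whose last vowel is 'i' or 'u' add the prefix ve-.
So surnafvos → surnafvsuv.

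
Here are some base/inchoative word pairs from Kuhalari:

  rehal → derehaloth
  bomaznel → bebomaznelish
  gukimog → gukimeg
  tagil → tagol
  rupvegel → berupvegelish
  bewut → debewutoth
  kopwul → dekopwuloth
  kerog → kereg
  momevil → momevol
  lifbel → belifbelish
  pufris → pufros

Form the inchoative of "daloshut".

rehal and tagil both end in -l yet inflect differently (derehaloth, tagol), so the final letter is not what conditions the rule; the last vowel is.
"daloshut" has last vowel 'u'. The stems whose last vowel is 'u' (bewut → debewutoth, kopwul → dekopwuloth) add de- … -oth around the stem.
The other patterns: stems whose last vowel is 'o' change the last vowel to 'e'; stems whose last vowel is 'i' change the last vowel to 'o'; stems whose last vowel is 'e' add be- … -ish around the stem.
So daloshut → dedaloshutoth.

dedaloshutoth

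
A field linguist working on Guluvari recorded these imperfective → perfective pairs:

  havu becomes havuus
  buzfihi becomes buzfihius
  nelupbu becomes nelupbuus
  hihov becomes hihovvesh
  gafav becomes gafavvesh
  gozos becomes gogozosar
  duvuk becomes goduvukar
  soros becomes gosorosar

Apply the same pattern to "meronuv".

meronuvvesh

"meronuv" ends in -v. The stems ending in -v (hihov → hihovvesh, gafav → gafavvesh) double the final consonant and add -esh.
So meronuv → meronuvvesh.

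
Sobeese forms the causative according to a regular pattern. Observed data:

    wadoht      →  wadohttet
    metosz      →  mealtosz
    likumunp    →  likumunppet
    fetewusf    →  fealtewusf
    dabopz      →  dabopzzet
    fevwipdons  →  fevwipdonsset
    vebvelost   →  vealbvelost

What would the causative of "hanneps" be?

hannepsset

"hanneps" has second-to-last letter 'p'. The one such stem in the data (dabopz → dabopzzet) doubles the final consonant and adds -et (as do likumunp, wadoht), so the same rule applies.
The other pattern: stems whose second-to-last letter is 's' insert -al- after the first vowel.
So hanneps → hannepsset.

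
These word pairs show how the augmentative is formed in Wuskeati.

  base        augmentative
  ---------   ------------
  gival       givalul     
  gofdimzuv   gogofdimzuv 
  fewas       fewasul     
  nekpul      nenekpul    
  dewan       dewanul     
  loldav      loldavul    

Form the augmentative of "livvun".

gival and nekpul both end in -l yet inflect differently (givalul, nenekpul), so the final letter is not what conditions the rule; the last vowel is.
"livvun" has last vowel 'u'. The stems whose last vowel is 'u' (nekpul → nenekpul, gofdimzuv → gogofdimzuv) repeat the first consonant+vowel as a prefix.
So livvun → lilivvun.

lilivvun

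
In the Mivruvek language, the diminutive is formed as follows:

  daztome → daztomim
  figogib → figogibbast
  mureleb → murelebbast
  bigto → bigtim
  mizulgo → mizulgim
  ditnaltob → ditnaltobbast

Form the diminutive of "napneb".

napnebbast

ditnaltob and mizulgo both have last vowel 'o' yet inflect differently (ditnaltobbast, mizulgim), so the last vowel is not what conditions the rule; whether the stem ends in a vowel or a consonant is.
"napneb" ends in a consonant. The stems ending in a consonant (ditnaltob → ditnaltobbast, mureleb → murelebbast, figogib → figogibbast) double the final consonant and add -ast.
So napneb → napnebbast.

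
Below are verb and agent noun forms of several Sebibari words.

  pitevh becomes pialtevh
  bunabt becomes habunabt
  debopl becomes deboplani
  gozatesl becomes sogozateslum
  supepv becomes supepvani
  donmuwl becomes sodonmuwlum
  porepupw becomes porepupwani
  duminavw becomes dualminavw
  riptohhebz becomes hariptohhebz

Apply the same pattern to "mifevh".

mialfevh

porepupw and duminavw both end in -w yet inflect differently (porepupwani, dualminavw), so the final letter is not what conditions the rule; the second-to-last letter is.
"mifevh" has second-to-last letter 'v'. The stems whose second-to-last letter is 'v' (duminavw → dualminavw, pitevh → pialtevh) insert -al- after the first vowel.
So mifevh → mialfevh.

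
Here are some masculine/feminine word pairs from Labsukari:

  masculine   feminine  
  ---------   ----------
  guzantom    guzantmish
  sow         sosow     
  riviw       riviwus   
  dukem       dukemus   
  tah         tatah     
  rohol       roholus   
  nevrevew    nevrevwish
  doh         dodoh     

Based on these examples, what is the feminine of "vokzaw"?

vokzawus

sow and riviw both end in -w yet inflect differently (sosow, riviwus), so the final letter is not what conditions the rule; the number of vowels is.
"vokzaw" has 2 vowels. The stems with 2 vowels (rohol → roholus, riviw → riviwus, dukem → dukemus) add -us.
The other patterns: stems with 1 vowel repeat the first consonant+vowel as a prefix; stems with 3 vowels delete the last vowel and add -ish.
So vokzaw → vokzawus.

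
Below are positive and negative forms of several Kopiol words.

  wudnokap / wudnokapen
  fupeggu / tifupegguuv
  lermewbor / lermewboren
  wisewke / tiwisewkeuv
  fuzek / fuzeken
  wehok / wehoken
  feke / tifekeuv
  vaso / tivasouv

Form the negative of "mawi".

fuzek and feke both have last vowel 'e' yet inflect differently (fuzeken, tifekeuv), so the last vowel is not what conditions the rule; whether the stem ends in a vowel or a consonant is.
"mawi" ends in a vowel. The stems ending in a vowel (fupeggu → tifupegguuv, feke → tifekeuv, vaso → tivasouv) add ti- … -uv around the stem.
So mawi → timawiuv.

timawiuv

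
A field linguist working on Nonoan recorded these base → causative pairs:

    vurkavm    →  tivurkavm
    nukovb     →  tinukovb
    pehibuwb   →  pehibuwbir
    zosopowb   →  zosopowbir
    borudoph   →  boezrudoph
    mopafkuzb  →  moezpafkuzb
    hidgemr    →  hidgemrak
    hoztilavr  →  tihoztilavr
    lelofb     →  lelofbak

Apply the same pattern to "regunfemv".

regunfemvak

"regunfemv" has second-to-last letter 'm'. The one such stem in the data (hidgemr → hidgemrak) adds -ak, so the same rule applies.
So regunfemv → regunfemvak.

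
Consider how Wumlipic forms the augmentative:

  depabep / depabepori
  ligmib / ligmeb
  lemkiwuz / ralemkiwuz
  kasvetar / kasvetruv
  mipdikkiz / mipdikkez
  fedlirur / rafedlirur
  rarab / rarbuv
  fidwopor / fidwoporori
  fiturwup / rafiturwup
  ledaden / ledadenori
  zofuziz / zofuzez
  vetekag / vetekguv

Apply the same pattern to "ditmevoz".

rarab and ligmib both end in -b yet inflect differently (rarbuv, ligmeb), so the final letter is not what conditions the rule; the last vowel is.
"ditmevoz" has last vowel 'o'. The one such stem in the data (fidwopor → fidwoporori) adds -ori, so the same rule applies.
The other patterns: stems whose last vowel is 'a' delete the last vowel and add -uv; stems whose last vowel is 'i' change the last vowel to 'e'; stems whose last vowel is 'u' add the prefix ra-.
So ditmevoz → ditmevozori.

ditmevozori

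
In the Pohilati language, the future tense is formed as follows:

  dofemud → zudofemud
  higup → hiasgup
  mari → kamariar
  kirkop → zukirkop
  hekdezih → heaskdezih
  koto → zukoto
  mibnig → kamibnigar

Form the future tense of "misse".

higup and kirkop both end in -p yet inflect differently (hiasgup, zukirkop), so the final letter is not what conditions the rule; the first letter is.
"misse" begins with m-. The stems beginning with m- (mari → kamariar, mibnig → kamibnigar) add ka- … -ar around the stem.
The other patterns: stems beginning with h- insert -as- after the first vowel; stems beginning with d- or k- add the prefix zu-.
So misse → kamissear.

kamissear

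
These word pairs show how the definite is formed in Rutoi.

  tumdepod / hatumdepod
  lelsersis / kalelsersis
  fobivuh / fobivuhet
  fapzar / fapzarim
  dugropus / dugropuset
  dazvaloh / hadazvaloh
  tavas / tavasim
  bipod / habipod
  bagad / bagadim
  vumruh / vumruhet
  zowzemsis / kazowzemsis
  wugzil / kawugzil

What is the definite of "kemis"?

"kemis" has last vowel 'i'. The stems whose last vowel is 'i' (wugzil → kawugzil, zowzemsis → kazowzemsis, lelsersis → kalelsersis) add the prefix ka-.
So kemis → kakemis.

kakemis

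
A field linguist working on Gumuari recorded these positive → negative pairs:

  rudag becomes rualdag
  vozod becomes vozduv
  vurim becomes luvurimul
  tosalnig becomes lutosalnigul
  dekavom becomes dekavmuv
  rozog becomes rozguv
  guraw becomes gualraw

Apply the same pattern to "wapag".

waalpag

rozog and rudag both end in -g yet inflect differently (rozguv, rualdag), so the final letter is not what conditions the rule; the last vowel is.
"wapag" has last vowel 'a'. The stems whose last vowel is 'a' (rudag → rualdag, guraw → gualraw) insert -al- after the first vowel.
So wapag → waalpag.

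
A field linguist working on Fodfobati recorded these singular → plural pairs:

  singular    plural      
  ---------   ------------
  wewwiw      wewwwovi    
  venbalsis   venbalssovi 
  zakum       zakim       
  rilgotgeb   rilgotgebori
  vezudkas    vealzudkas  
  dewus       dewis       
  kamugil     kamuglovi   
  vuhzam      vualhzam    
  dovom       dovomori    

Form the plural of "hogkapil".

hogkaplovi

"hogkapil" has last vowel 'i'. The stems whose last vowel is 'i' (venbalsis → venbalssovi, wewwiw → wewwwovi, kamugil → kamuglovi) delete the last vowel and add -ovi.
The other patterns: stems whose last vowel is 'u' change the last vowel to 'i'; stems whose last vowel is 'a' insert -al- after the first vowel; stems whose last vowel is 'e' or 'o' add -ori.
So hogkapil → hogkaplovi.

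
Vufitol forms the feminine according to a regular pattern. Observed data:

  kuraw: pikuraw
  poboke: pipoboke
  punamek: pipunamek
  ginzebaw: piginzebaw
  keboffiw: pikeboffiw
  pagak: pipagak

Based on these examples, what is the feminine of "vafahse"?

pivafahse

Every pair shown (kuraw → pikuraw, poboke → pipoboke, punamek → pipunamek, …) follows the same rule: add the prefix pi-.
So vafahse → pivafahse.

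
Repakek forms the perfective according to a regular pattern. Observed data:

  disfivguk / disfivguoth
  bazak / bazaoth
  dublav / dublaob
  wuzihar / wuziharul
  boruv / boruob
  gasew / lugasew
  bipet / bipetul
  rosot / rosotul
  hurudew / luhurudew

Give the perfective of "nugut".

dublav and wuzihar both have last vowel 'a' yet inflect differently (dublaob, wuziharul), so the last vowel is not what conditions the rule; the final letter is.
"nugut" ends in -t. The stems ending in -t (bipet → bipetul, rosot → rosotul) add -ul.
The other patterns: stems ending in -v drop the final letter and add -ob; stems ending in -k drop the final letter and add -oth; stems ending in -w add the prefix lu-.
So nugut → nugutul.

nugutul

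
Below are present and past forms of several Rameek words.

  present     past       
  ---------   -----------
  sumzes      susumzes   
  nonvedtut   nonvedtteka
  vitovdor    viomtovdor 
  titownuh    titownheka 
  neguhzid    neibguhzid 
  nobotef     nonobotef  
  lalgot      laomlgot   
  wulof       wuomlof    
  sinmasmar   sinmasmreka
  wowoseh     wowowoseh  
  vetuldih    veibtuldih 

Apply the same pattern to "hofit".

hoibfit

vetuldih and titownuh both end in -h yet inflect differently (veibtuldih, titownheka), so the final letter is not what conditions the rule; the last vowel is.
"hofit" has last vowel 'i'. The stems whose last vowel is 'i' (neguhzid → neibguhzid, vetuldih → veibtuldih) insert -ib- after the first vowel.
So hofit → hoibfit.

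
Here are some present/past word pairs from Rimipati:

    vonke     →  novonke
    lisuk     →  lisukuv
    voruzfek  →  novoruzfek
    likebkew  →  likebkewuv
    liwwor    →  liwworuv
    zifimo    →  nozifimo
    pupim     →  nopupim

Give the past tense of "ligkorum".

ligkorumuv

lisuk and voruzfek both end in -k yet inflect differently (lisukuv, novoruzfek), so the final letter is not what conditions the rule; the first letter is.
"ligkorum" begins with l-. The stems beginning with l- (likebkew → likebkewuv, liwwor → liwworuv, lisuk → lisukuv) add -uv.
The other pattern: stems beginning with p-, v- or z- add the prefix no-.
So ligkorum → ligkorumuv.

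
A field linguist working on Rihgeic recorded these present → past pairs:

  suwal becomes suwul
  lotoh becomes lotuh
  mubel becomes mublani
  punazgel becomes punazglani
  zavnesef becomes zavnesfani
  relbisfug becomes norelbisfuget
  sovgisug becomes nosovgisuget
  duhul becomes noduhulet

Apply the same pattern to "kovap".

kovup

"kovap" has last vowel 'a'. The one such stem in the data (suwal → suwul) changes the last vowel to 'u' (as does lotoh), so the same rule applies.
So kovap → kovup.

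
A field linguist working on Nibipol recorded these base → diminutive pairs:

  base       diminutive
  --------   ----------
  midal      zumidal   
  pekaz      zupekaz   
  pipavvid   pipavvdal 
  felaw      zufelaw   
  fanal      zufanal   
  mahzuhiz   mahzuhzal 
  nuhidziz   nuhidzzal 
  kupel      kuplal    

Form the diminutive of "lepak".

midal and kupel both end in -l yet inflect differently (zumidal, kuplal), so the final letter is not what conditions the rule; the last vowel is.
"lepak" has last vowel 'a'. The stems whose last vowel is 'a' (pekaz → zupekaz, midal → zumidal, felaw → zufelaw) add the prefix zu-.
The other pattern: stems whose last vowel is 'e' or 'i' delete the last vowel and add -al.
So lepak → zulepak.

zulepak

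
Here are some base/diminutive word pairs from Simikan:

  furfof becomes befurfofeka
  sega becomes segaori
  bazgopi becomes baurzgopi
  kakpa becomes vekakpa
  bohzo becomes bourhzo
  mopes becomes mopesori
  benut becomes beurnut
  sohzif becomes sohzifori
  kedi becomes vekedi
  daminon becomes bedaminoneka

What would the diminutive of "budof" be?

buurdof

"budof" begins with b-. The stems beginning with b- (bohzo → bourhzo, bazgopi → baurzgopi, benut → beurnut) insert -ur- after the first vowel.
So budof → buurdof.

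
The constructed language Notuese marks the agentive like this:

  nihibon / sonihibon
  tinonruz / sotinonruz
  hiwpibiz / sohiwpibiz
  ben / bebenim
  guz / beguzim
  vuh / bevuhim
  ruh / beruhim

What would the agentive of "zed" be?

bezedim

nihibon and ben both end in -n yet inflect differently (sonihibon, bebenim), so the final letter is not what conditions the rule; the number of vowels is.
"zed" has 1 vowel. The stems with 1 vowel (ben → bebenim, guz → beguzim, vuh → bevuhim) add be- … -im around the stem.
So zed → bezedim.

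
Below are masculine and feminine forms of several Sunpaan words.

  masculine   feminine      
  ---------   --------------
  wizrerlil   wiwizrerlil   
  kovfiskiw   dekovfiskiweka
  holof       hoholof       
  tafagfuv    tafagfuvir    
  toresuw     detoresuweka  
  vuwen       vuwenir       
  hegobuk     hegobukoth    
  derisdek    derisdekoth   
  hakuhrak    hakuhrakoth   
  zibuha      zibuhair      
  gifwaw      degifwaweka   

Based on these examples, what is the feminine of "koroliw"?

dekoroliweka

wizrerlil and kovfiskiw both have last vowel 'i' yet inflect differently (wiwizrerlil, dekovfiskiweka), so the last vowel is not what conditions the rule; the final letter is.
"koroliw" ends in -w. The stems ending in -w (kovfiskiw → dekovfiskiweka, gifwaw → degifwaweka, toresuw → detoresuweka) add de- … -eka around the stem.
The other patterns: stems ending in -k add -oth; stems ending in -f or -l repeat the first consonant+vowel as a prefix; stems ending in -a, -n or -v add -ir.
So koroliw → dekoroliweka.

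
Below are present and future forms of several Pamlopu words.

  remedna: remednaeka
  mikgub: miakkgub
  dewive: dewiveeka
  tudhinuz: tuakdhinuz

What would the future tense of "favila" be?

tudhinuz and remedna both have 3 vowels yet inflect differently (tuakdhinuz, remednaeka), so the number of vowels is not what conditions the rule; whether the stem ends in a vowel or a consonant is.
"favila" ends in a vowel. The stems ending in a vowel (remedna → remednaeka, dewive → dewiveeka) add -eka.
So favila → favilaeka.

favilaeka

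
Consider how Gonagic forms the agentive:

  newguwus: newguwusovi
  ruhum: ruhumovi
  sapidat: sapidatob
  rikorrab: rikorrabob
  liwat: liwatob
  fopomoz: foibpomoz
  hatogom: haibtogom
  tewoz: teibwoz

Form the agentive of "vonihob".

ruhum and hatogom both end in -m yet inflect differently (ruhumovi, haibtogom), so the final letter is not what conditions the rule; the last vowel is.
"vonihob" has last vowel 'o'. The stems whose last vowel is 'o' (fopomoz → foibpomoz, hatogom → haibtogom, tewoz → teibwoz) insert -ib- after the first vowel.
So vonihob → voibnihob.

voibnihob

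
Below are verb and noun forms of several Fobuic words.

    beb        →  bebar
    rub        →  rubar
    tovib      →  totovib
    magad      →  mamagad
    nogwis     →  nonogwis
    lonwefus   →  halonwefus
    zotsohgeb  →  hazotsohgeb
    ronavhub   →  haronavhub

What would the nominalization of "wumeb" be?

wuwumeb

beb and tovib both end in -b yet inflect differently (bebar, totovib), so the final letter is not what conditions the rule; the number of vowels is.
"wumeb" has 2 vowels. The stems with 2 vowels (tovib → totovib, magad → mamagad, nogwis → nonogwis) repeat the first consonant+vowel as a prefix.
So wumeb → wuwumeb.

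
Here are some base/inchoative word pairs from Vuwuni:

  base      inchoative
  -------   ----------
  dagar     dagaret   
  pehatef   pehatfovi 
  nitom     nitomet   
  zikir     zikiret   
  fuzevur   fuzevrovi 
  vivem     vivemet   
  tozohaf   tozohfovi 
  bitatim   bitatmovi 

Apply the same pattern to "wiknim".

wiknimet

"wiknim" has 2 vowels. The stems with 2 vowels (dagar → dagaret, vivem → vivemet, nitom → nitomet) add -et.
The other pattern: stems with 3 vowels delete the last vowel and add -ovi.
So wiknim → wiknimet.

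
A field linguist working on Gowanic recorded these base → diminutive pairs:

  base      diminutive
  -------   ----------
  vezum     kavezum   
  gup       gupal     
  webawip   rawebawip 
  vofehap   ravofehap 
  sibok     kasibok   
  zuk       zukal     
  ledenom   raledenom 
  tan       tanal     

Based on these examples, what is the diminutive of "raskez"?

karaskez

zuk and sibok both end in -k yet inflect differently (zukal, kasibok), so the final letter is not what conditions the rule; the number of vowels is.
"raskez" has 2 vowels. The stems with 2 vowels (sibok → kasibok, vezum → kavezum) add the prefix ka-.
So raskez → karaskez.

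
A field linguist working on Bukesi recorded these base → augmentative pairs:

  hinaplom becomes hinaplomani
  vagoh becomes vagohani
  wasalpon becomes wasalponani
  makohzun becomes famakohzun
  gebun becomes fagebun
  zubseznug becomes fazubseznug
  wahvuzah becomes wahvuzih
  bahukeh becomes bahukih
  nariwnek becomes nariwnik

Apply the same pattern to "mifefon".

wasalpon and makohzun both end in -n yet inflect differently (wasalponani, famakohzun), so the final letter is not what conditions the rule; the last vowel is.
"mifefon" has last vowel 'o'. The stems whose last vowel is 'o' (hinaplom → hinaplomani, vagoh → vagohani, wasalpon → wasalponani) add -ani.
So mifefon → mifefonani.

mifefonani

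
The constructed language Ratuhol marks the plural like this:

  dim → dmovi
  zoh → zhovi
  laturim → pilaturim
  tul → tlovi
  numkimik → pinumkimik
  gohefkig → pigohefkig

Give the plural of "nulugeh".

pinulugeh

"nulugeh" has 3 vowels. The stems with 3 vowels (gohefkig → pigohefkig, laturim → pilaturim, numkimik → pinumkimik) add the prefix pi-.
The other pattern: stems with 1 vowel delete the last vowel and add -ovi.
So nulugeh → pinulugeh.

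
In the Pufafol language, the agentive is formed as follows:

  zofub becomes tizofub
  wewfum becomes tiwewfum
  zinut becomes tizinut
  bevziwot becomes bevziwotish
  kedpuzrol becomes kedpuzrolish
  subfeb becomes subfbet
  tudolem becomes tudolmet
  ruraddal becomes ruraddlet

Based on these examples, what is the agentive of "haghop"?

zinut and bevziwot both end in -t yet inflect differently (tizinut, bevziwotish), so the final letter is not what conditions the rule; the last vowel is.
"haghop" has last vowel 'o'. The stems whose last vowel is 'o' (bevziwot → bevziwotish, kedpuzrol → kedpuzrolish) add -ish.
So haghop → haghopish.

haghopish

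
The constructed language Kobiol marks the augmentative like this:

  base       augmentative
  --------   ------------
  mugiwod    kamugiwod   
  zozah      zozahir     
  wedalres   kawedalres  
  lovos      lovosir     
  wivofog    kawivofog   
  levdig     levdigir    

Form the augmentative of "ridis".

wedalres and lovos both end in -s yet inflect differently (kawedalres, lovosir), so the final letter is not what conditions the rule; the number of vowels is.
"ridis" has 2 vowels. The stems with 2 vowels (lovos → lovosir, levdig → levdigir, zozah → zozahir) add -ir.
The other pattern: stems with 3 vowels add the prefix ka-.
So ridis → ridisir.

ridisir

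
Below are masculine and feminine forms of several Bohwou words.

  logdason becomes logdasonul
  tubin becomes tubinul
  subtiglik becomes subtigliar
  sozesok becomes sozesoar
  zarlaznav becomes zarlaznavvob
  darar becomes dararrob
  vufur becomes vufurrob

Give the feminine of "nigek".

nigear

"nigek" ends in -k. The stems ending in -k (subtiglik → subtigliar, sozesok → sozesoar) drop the final letter and add -ar.
The other patterns: stems ending in -n add -ul; stems ending in -r or -v double the final consonant and add -ob.
So nigek → nigear.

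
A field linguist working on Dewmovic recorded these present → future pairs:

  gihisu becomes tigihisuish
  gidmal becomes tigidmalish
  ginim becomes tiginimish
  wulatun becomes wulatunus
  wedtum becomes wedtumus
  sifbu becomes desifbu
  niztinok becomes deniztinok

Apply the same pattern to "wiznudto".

ginim and wedtum both end in -m yet inflect differently (tiginimish, wedtumus), so the final letter is not what conditions the rule; the first letter is.
"wiznudto" begins with w-. The stems beginning with w- (wulatun → wulatunus, wedtum → wedtumus) add -us.
So wiznudto → wiznudtous.

wiznudtous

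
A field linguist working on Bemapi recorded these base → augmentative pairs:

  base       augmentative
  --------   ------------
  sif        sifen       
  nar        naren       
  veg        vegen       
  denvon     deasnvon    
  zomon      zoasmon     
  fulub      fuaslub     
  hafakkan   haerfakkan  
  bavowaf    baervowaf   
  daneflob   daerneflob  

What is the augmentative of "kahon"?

kaashon

denvon and hafakkan both end in -n yet inflect differently (deasnvon, haerfakkan), so the final letter is not what conditions the rule; the number of vowels is.
"kahon" has 2 vowels. The stems with 2 vowels (denvon → deasnvon, zomon → zoasmon, fulub → fuaslub) insert -as- after the first vowel.
The other patterns: stems with 1 vowel add -en; stems with 3 vowels insert -er- after the first vowel.
So kahon → kaashon.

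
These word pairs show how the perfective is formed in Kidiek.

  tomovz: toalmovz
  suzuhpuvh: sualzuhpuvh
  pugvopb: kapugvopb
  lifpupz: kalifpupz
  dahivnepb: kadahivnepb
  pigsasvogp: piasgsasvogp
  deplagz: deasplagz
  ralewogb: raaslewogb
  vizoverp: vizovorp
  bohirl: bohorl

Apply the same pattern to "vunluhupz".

kavunluhupz

tomovz and lifpupz both end in -z yet inflect differently (toalmovz, kalifpupz), so the final letter is not what conditions the rule; the second-to-last letter is.
"vunluhupz" has second-to-last letter 'p'. The stems whose second-to-last letter is 'p' (pugvopb → kapugvopb, lifpupz → kalifpupz, dahivnepb → kadahivnepb) add the prefix ka-.
So vunluhupz → kavunluhupz.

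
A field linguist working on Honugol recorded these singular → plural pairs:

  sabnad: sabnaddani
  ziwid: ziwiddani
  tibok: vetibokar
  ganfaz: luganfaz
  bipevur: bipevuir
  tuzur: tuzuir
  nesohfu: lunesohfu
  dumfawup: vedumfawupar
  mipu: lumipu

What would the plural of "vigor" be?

vigoir

tuzur and mipu both have last vowel 'u' yet inflect differently (tuzuir, lumipu), so the last vowel is not what conditions the rule; the final letter is.
"vigor" ends in -r. The stems ending in -r (tuzur → tuzuir, bipevur → bipevuir) drop the final letter and add -ir.
So vigor → vigoir.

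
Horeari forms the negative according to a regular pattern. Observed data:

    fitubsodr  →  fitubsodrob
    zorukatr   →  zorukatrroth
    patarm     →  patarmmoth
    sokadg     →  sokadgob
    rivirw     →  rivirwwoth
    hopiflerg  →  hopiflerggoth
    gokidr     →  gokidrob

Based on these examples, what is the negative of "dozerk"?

fitubsodr and zorukatr both end in -r yet inflect differently (fitubsodrob, zorukatrroth), so the final letter is not what conditions the rule; the second-to-last letter is.
"dozerk" has second-to-last letter 'r'. The stems whose second-to-last letter is 'r' (rivirw → rivirwwoth, patarm → patarmmoth, hopiflerg → hopiflerggoth) double the final consonant and add -oth.
The other pattern: stems whose second-to-last letter is 'd' add -ob.
So dozerk → dozerkkoth.

dozerkkoth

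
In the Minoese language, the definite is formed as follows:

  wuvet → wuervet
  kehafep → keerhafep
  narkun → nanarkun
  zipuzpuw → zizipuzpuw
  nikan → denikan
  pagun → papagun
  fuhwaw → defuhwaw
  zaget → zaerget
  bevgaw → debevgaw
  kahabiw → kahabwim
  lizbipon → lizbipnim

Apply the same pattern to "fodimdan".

zipuzpuw and fuhwaw both end in -w yet inflect differently (zizipuzpuw, defuhwaw), so the final letter is not what conditions the rule; the last vowel is.
"fodimdan" has last vowel 'a'. The stems whose last vowel is 'a' (fuhwaw → defuhwaw, nikan → denikan, bevgaw → debevgaw) add the prefix de-.
The other patterns: stems whose last vowel is 'u' repeat the first consonant+vowel as a prefix; stems whose last vowel is 'e' insert -er- after the first vowel; stems whose last vowel is 'i' or 'o' delete the last vowel and add -im.
So fodimdan → defodimdan.

defodimdan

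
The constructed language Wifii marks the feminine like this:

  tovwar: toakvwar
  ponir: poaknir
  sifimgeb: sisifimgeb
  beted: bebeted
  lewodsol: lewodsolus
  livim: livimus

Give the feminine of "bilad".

bibilad

ponir and livim both have last vowel 'i' yet inflect differently (poaknir, livimus), so the last vowel is not what conditions the rule; the final letter is.
"bilad" ends in -d. The one such stem in the data (beted → bebeted) repeats the first consonant+vowel as a prefix (as does sifimgeb), so the same rule applies.
So bilad → bibilad.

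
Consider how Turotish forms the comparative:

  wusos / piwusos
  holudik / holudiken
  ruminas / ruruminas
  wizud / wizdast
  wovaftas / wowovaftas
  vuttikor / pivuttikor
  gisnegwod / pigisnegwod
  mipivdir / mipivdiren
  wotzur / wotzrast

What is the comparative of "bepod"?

ruminas and wusos both end in -s yet inflect differently (ruruminas, piwusos), so the final letter is not what conditions the rule; the last vowel is.
"bepod" has last vowel 'o'. The stems whose last vowel is 'o' (gisnegwod → pigisnegwod, wusos → piwusos, vuttikor → pivuttikor) add the prefix pi-.
So bepod → pibepod.

pibepod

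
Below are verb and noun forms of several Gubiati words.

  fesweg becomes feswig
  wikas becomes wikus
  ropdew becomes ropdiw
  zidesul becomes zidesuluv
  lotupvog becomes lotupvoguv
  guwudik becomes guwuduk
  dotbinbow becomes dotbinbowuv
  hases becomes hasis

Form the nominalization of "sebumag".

ropdew and dotbinbow both end in -w yet inflect differently (ropdiw, dotbinbowuv), so the final letter is not what conditions the rule; the last vowel is.
"sebumag" has last vowel 'a'. The one such stem in the data (wikas → wikus) changes the last vowel to 'u' (as does guwudik), so the same rule applies.
So sebumag → sebumug.

sebumug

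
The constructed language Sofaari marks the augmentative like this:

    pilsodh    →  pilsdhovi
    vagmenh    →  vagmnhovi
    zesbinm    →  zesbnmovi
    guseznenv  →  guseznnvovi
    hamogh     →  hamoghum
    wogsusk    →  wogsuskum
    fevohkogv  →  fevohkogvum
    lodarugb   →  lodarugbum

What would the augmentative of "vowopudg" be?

"vowopudg" has second-to-last letter 'd'. The one such stem in the data (pilsodh → pilsdhovi) deletes the last vowel and adds -ovi (as do vagmenh, zesbinm), so the same rule applies.
So vowopudg → vowopdgovi.

vowopdgovi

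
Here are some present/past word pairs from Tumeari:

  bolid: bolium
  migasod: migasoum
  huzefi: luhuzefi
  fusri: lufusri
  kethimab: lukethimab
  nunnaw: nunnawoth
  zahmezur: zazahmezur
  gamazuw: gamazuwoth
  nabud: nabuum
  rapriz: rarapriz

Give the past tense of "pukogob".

"pukogob" ends in -b. The one such stem in the data (kethimab → lukethimab) adds the prefix lu-, so the same rule applies.
The other patterns: stems ending in -d drop the final letter and add -um; stems ending in -w add -oth; stems ending in -r or -z repeat the first consonant+vowel as a prefix.
So pukogob → lupukogob.

lupukogob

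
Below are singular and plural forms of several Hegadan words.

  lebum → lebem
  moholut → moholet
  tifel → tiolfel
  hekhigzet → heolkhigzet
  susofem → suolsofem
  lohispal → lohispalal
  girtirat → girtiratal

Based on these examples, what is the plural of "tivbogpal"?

moholut and hekhigzet both end in -t yet inflect differently (moholet, heolkhigzet), so the final letter is not what conditions the rule; the last vowel is.
"tivbogpal" has last vowel 'a'. The stems whose last vowel is 'a' (lohispal → lohispalal, girtirat → girtiratal) add -al.
The other patterns: stems whose last vowel is 'u' change the last vowel to 'e'; stems whose last vowel is 'e' insert -ol- after the first vowel.
So tivbogpal → tivbogpalal.

tivbogpalal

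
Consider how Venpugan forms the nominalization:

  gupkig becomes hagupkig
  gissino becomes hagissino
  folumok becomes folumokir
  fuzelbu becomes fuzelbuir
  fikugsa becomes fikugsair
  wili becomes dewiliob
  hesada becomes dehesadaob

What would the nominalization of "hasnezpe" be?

dehasnezpeob

fikugsa and hesada both end in -a yet inflect differently (fikugsair, dehesadaob), so the final letter is not what conditions the rule; the first letter is.
"hasnezpe" begins with h-. The one such stem in the data (hesada → dehesadaob) adds de- … -ob around the stem, so the same rule applies.
So hasnezpe → dehasnezpeob.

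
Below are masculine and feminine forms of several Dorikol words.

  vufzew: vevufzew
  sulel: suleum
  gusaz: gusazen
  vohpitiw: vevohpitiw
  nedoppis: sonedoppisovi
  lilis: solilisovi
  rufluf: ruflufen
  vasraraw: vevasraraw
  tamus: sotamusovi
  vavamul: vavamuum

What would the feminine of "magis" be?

somagisovi

"magis" ends in -s. The stems ending in -s (lilis → solilisovi, tamus → sotamusovi, nedoppis → sonedoppisovi) add so- … -ovi around the stem.
The other patterns: stems ending in -l drop the final letter and add -um; stems ending in -w add the prefix ve-; stems ending in -f or -z add -en.
So magis → somagisovi.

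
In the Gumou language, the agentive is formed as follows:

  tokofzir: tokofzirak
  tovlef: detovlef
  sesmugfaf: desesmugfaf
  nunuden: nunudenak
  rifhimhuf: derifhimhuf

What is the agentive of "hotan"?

hotanak

tovlef and nunuden both have last vowel 'e' yet inflect differently (detovlef, nunudenak), so the last vowel is not what conditions the rule; the final letter is.
"hotan" ends in -n. The one such stem in the data (nunuden → nunudenak) adds -ak, so the same rule applies.
So hotan → hotanak.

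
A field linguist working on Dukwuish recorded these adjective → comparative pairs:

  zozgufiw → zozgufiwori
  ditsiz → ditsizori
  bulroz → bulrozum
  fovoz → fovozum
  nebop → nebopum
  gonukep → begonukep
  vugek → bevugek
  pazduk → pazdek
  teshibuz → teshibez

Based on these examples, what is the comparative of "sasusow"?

ditsiz and bulroz both end in -z yet inflect differently (ditsizori, bulrozum), so the final letter is not what conditions the rule; the last vowel is.
"sasusow" has last vowel 'o'. The stems whose last vowel is 'o' (bulroz → bulrozum, fovoz → fovozum, nebop → nebopum) add -um.
So sasusow → sasusowum.

sasusowum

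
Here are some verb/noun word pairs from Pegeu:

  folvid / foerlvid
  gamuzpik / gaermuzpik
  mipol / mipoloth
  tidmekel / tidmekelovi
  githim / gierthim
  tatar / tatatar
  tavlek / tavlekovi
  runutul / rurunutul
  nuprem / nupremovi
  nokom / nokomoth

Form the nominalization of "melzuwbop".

melzuwbopoth

tidmekel and mipol both end in -l yet inflect differently (tidmekelovi, mipoloth), so the final letter is not what conditions the rule; the last vowel is.
"melzuwbop" has last vowel 'o'. The stems whose last vowel is 'o' (mipol → mipoloth, nokom → nokomoth) add -oth.
The other patterns: stems whose last vowel is 'e' add -ovi; stems whose last vowel is 'i' insert -er- after the first vowel; stems whose last vowel is 'a' or 'u' repeat the first consonant+vowel as a prefix.
So melzuwbop → melzuwbopoth.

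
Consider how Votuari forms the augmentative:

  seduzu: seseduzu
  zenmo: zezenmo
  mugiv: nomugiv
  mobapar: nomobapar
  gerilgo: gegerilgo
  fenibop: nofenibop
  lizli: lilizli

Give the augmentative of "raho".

"raho" ends in a vowel. The stems ending in a vowel (lizli → lilizli, gerilgo → gegerilgo, seduzu → seseduzu) repeat the first consonant+vowel as a prefix.
So raho → raraho.

raraho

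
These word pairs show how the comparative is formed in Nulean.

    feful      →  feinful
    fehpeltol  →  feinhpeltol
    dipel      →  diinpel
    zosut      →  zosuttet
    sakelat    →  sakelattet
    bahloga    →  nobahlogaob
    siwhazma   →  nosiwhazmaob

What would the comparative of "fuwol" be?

"fuwol" ends in -l. The stems ending in -l (feful → feinful, fehpeltol → feinhpeltol, dipel → diinpel) insert -in- after the first vowel.
So fuwol → fuinwol.

fuinwol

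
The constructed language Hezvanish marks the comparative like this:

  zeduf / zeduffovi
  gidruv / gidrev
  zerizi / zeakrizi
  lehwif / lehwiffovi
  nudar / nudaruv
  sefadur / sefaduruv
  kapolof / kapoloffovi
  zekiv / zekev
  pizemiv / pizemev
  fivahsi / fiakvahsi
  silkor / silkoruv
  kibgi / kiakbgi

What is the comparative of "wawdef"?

kibgi and lehwif both have last vowel 'i' yet inflect differently (kiakbgi, lehwiffovi), so the last vowel is not what conditions the rule; the final letter is.
"wawdef" ends in -f. The stems ending in -f (kapolof → kapoloffovi, zeduf → zeduffovi, lehwif → lehwiffovi) double the final consonant and add -ovi.
So wawdef → wawdeffovi.

wawdeffovi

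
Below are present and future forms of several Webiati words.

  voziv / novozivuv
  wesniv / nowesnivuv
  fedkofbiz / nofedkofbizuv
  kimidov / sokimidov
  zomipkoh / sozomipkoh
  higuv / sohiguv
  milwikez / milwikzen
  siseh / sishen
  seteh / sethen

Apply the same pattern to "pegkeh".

pegkhen

"pegkeh" has last vowel 'e'. The stems whose last vowel is 'e' (milwikez → milwikzen, siseh → sishen, seteh → sethen) delete the last vowel and add -en.
So pegkeh → pegkhen.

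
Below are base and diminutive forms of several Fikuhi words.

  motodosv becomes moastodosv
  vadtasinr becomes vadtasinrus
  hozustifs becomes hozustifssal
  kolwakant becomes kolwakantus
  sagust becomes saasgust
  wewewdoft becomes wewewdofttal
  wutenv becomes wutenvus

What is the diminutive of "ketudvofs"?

ketudvofssal

kolwakant and wewewdoft both end in -t yet inflect differently (kolwakantus, wewewdofttal), so the final letter is not what conditions the rule; the second-to-last letter is.
"ketudvofs" has second-to-last letter 'f'. The stems whose second-to-last letter is 'f' (wewewdoft → wewewdofttal, hozustifs → hozustifssal) double the final consonant and add -al.
The other patterns: stems whose second-to-last letter is 'n' add -us; stems whose second-to-last letter is 's' insert -as- after the first vowel.
So ketudvofs → ketudvofssal.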